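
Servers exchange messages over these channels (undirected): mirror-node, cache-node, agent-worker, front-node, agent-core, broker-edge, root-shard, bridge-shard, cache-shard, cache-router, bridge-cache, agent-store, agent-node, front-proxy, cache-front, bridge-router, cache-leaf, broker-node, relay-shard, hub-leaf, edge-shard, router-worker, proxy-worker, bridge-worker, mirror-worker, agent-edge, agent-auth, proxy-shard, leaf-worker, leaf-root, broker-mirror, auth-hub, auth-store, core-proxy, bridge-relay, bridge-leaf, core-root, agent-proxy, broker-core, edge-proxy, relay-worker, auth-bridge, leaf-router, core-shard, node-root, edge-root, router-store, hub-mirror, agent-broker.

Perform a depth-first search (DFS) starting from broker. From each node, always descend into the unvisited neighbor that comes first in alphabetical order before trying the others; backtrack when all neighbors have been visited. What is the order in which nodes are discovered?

broker, agent, auth, bridge, cache, front, node, mirror, hub, leaf, root, core, proxy, edge, shard, relay, worker, router, store

Visit broker
broker → agent
agent → auth
auth → bridge
bridge → cache
cache → front
front → node
node → mirror
mirror → hub
hub → leaf
leaf → root
root → core
core → proxy
proxy → edge
edge → shard
shard → relay
relay → worker
worker → router
router → store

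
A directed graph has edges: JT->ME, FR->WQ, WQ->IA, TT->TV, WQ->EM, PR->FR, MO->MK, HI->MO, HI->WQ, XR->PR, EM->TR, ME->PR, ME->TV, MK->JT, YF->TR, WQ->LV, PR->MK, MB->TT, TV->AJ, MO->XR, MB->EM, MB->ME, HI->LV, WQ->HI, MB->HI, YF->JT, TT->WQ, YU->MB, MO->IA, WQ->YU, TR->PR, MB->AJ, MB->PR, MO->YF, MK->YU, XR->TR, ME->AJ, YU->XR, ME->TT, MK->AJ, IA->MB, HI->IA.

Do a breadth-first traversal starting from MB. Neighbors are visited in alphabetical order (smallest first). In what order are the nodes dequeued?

MB AJ EM HI ME PR TT TR IA LV MO WQ TV FR MK XR YF YU JT

Visit MB; enqueue AJ, EM, HI, ME, PR, TT → queue [AJ, EM, HI, ME, PR, TT]
Visit AJ → queue [EM, HI, ME, PR, TT]
Visit EM; enqueue TR → queue [HI, ME, PR, TT, TR]
Visit HI; enqueue IA, LV, MO, WQ → queue [ME, PR, TT, TR, IA, LV, MO, WQ]
Visit ME; enqueue TV → queue [PR, TT, TR, IA, LV, MO, WQ, TV]
Visit PR; enqueue FR, MK → queue [TT, TR, IA, LV, MO, WQ, TV, FR, MK]
Visit TT → queue [TR, IA, LV, MO, WQ, TV, FR, MK]
Visit TR → queue [IA, LV, MO, WQ, TV, FR, MK]
Visit IA → queue [LV, MO, WQ, TV, FR, MK]
Visit LV → queue [MO, WQ, TV, FR, MK]
Visit MO; enqueue XR, YF → queue [WQ, TV, FR, MK, XR, YF]
Visit WQ; enqueue YU → queue [TV, FR, MK, XR, YF, YU]
Visit TV → queue [FR, MK, XR, YF, YU]
Visit FR → queue [MK, XR, YF, YU]
Visit MK; enqueue JT → queue [XR, YF, YU, JT]
Visit XR → queue [YF, YU, JT]
Visit YF → queue [YU, JT]
Visit YU → queue [JT]
Visit JT → queue []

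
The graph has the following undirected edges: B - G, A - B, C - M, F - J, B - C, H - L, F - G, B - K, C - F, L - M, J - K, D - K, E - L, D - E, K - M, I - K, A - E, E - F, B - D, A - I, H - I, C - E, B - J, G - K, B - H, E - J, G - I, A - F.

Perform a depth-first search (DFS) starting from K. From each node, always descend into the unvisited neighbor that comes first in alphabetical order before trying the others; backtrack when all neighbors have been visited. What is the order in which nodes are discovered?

Visit K
K → B
B → A
A → E
E → C
C → F
F → G
G → I
I → H
H → L
L → M
F → J
E → D

K, B, A, E, C, F, G, I, H, L, M, J, D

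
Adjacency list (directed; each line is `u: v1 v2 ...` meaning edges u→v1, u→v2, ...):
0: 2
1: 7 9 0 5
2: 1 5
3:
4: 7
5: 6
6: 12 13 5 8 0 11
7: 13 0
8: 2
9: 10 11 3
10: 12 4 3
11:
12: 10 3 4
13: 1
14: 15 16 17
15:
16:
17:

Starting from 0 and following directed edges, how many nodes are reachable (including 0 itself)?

BFS from 0 visits: 0, 2, 1, 5, 7, 9, 6, 13, 10, 11, 3, 12, 8, 4
Reachable nodes: 14 of 18 total.

14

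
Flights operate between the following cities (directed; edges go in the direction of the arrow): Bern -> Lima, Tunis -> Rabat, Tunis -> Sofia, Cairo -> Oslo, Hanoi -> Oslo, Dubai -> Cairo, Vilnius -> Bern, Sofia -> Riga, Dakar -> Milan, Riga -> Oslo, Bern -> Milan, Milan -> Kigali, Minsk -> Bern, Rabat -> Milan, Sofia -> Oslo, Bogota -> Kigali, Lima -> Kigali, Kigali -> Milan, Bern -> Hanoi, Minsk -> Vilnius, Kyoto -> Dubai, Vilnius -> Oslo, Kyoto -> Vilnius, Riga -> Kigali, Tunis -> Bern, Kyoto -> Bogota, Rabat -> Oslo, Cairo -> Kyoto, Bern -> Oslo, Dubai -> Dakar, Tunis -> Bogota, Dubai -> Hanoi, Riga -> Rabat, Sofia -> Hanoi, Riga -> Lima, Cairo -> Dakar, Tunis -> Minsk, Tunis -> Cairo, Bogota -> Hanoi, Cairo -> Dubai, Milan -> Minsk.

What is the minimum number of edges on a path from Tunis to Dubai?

2

Level 0: Tunis
Level 1: Bern, Bogota, Cairo, Minsk, Rabat, Sofia
Level 2: Dakar, Dubai, Hanoi, Kigali, Kyoto, Lima, Milan, Oslo, Riga, Vilnius
Dubai first appears at level 2.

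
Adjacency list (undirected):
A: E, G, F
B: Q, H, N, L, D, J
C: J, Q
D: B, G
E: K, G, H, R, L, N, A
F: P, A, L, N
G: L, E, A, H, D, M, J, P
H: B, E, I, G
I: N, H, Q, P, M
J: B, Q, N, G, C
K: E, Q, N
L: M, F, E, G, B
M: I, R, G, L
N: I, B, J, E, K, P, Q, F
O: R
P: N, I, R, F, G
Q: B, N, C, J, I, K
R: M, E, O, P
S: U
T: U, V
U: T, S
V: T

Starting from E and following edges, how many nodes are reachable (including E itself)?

18

BFS from E visits: E, K, G, H, R, L, N, A, Q, D, M, J, P, B, I, O, F, C
Reachable nodes: 18 of 22 total.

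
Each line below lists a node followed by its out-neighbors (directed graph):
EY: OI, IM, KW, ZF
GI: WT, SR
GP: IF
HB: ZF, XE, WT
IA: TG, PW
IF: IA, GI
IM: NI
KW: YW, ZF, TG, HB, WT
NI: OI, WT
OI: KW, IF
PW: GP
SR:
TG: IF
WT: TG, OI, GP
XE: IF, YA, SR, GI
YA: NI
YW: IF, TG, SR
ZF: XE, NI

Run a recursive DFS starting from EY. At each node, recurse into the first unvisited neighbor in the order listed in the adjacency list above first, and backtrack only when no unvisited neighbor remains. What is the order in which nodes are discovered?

EY, OI, KW, YW, IF, IA, TG, PW, GP, GI, WT, SR, ZF, XE, YA, NI, HB, IM

Visit EY
EY → OI
OI → KW
KW → YW
YW → IF
IF → IA
IA → TG
IA → PW
PW → GP
IF → GI
GI → WT
GI → SR
KW → ZF
ZF → XE
XE → YA
YA → NI
KW → HB
EY → IM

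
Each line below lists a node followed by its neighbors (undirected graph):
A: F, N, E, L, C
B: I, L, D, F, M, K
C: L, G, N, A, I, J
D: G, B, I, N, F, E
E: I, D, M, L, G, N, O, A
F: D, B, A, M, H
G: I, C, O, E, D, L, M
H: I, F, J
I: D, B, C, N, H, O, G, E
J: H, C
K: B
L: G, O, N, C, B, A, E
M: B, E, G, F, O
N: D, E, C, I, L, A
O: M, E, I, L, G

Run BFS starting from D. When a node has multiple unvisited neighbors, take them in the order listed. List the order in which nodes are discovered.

D, G, B, I, N, F, E, C, O, L, M, K, H, A, J

Visit D; enqueue G, B, I, N, F, E → queue [G, B, I, N, F, E]
Visit G; enqueue C, O, L, M → queue [B, I, N, F, E, C, O, L, M]
Visit B; enqueue K → queue [I, N, F, E, C, O, L, M, K]
Visit I; enqueue H → queue [N, F, E, C, O, L, M, K, H]
Visit N; enqueue A → queue [F, E, C, O, L, M, K, H, A]
Visit F → queue [E, C, O, L, M, K, H, A]
Visit E → queue [C, O, L, M, K, H, A]
Visit C; enqueue J → queue [O, L, M, K, H, A, J]
Visit O → queue [L, M, K, H, A, J]
Visit L → queue [M, K, H, A, J]
Visit M → queue [K, H, A, J]
Visit K → queue [H, A, J]
Visit H → queue [A, J]
Visit A → queue [J]
Visit J → queue []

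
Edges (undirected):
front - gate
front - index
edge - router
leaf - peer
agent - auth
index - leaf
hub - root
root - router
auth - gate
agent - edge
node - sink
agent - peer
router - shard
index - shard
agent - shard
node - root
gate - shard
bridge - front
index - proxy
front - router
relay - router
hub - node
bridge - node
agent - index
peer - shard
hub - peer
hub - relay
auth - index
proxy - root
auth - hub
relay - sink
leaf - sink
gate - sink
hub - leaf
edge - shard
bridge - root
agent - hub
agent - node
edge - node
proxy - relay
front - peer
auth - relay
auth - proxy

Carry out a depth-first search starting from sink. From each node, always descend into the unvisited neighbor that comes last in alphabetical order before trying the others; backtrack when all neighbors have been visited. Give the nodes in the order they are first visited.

Visit sink
sink → relay
relay → router
router → shard
shard → peer
peer → leaf
leaf → index
index → proxy
proxy → root
root → node
node → hub
hub → auth
auth → gate
gate → front
front → bridge
auth → agent
agent → edge

sink, relay, router, shard, peer, leaf, index, proxy, root, node, hub, auth, gate, front, bridge, agent, edge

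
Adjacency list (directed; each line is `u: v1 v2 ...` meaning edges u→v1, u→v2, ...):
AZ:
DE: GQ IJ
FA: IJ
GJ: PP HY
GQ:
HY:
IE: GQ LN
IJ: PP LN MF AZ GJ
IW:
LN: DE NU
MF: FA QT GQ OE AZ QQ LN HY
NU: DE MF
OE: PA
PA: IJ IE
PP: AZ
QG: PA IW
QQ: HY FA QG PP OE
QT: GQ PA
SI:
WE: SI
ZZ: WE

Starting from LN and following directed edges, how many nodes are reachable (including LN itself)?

18

BFS from LN visits: LN, DE, NU, GQ, IJ, MF, AZ, GJ, PP, FA, HY, OE, QQ, QT, PA, QG, IE, IW
Reachable nodes: 18 of 21 total.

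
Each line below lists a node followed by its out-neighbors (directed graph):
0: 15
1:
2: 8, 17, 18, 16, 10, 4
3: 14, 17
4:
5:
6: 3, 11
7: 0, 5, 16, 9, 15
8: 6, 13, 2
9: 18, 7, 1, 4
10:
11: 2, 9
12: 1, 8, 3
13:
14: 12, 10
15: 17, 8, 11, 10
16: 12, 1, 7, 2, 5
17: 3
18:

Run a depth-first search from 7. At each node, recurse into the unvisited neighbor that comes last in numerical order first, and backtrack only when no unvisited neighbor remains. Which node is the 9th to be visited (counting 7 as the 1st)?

Visit 7
7 → 16
16 → 12
12 → 8
8 → 13
8 → 6
6 → 11
11 → 9
9 → 18
9 → 4
9 → 1
11 → 2
2 → 17
17 → 3
3 → 14
14 → 10
16 → 5
7 → 15
7 → 0

Visit order: 7, 16, 12, 8, 13, 6, 11, 9, 18, 4, 1, 2, 17, 3, 14, 10, 5, 15, 0

18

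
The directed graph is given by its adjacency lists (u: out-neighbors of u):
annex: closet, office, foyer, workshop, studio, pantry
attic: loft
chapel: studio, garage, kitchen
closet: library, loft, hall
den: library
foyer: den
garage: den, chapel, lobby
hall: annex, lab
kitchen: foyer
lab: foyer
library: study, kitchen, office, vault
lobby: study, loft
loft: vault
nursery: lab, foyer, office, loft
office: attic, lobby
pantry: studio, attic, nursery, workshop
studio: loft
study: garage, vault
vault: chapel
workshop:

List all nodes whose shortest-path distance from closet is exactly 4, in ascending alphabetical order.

den, nursery

Level 0: closet
Level 1: hall, library, loft
Level 2: annex, kitchen, lab, office, study, vault
Level 3: attic, chapel, foyer, garage, lobby, pantry, studio, workshop
Level 4: den, nursery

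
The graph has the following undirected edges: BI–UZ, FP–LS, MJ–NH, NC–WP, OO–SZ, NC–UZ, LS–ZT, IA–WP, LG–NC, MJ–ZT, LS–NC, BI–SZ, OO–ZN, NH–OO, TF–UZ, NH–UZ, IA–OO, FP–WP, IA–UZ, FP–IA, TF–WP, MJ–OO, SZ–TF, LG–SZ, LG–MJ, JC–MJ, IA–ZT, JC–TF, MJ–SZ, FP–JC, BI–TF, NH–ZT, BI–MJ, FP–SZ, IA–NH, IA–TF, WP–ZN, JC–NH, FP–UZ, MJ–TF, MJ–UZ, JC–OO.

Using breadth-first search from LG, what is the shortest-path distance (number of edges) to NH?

Level 0: LG
Level 1: MJ, NC, SZ
Level 2: BI, FP, JC, LS, NH, OO, TF, UZ, WP, ZT
Level 3: IA, ZN
NH first appears at level 2.

2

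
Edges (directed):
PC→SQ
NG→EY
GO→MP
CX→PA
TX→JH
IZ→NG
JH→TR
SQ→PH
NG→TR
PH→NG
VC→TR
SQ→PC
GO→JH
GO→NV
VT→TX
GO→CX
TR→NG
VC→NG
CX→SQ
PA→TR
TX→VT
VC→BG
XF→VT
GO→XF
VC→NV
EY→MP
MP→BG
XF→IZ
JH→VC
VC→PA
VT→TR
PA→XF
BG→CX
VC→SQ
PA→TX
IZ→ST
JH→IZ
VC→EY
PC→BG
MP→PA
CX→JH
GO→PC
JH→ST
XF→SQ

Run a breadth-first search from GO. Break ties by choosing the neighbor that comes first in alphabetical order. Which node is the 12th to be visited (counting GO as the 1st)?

TR

Visit GO; enqueue CX, JH, MP, NV, PC, XF → queue [CX, JH, MP, NV, PC, XF]
Visit CX; enqueue PA, SQ → queue [JH, MP, NV, PC, XF, PA, SQ]
Visit JH; enqueue IZ, ST, TR, VC → queue [MP, NV, PC, XF, PA, SQ, IZ, ST, TR, VC]
Visit MP; enqueue BG → queue [NV, PC, XF, PA, SQ, IZ, ST, TR, VC, BG]
Visit NV → queue [PC, XF, PA, SQ, IZ, ST, TR, VC, BG]
Visit PC → queue [XF, PA, SQ, IZ, ST, TR, VC, BG]
Visit XF; enqueue VT → queue [PA, SQ, IZ, ST, TR, VC, BG, VT]
Visit PA; enqueue TX → queue [SQ, IZ, ST, TR, VC, BG, VT, TX]
Visit SQ; enqueue PH → queue [IZ, ST, TR, VC, BG, VT, TX, PH]
Visit IZ; enqueue NG → queue [ST, TR, VC, BG, VT, TX, PH, NG]
Visit ST → queue [TR, VC, BG, VT, TX, PH, NG]
Visit TR → queue [VC, BG, VT, TX, PH, NG]
Visit VC; enqueue EY → queue [BG, VT, TX, PH, NG, EY]
Visit BG → queue [VT, TX, PH, NG, EY]
Visit VT → queue [TX, PH, NG, EY]
Visit TX → queue [PH, NG, EY]
Visit PH → queue [NG, EY]
Visit NG → queue [EY]
Visit EY → queue []

Visit order: GO, CX, JH, MP, NV, PC, XF, PA, SQ, IZ, ST, TR, VC, BG, VT, TX, PH, NG, EY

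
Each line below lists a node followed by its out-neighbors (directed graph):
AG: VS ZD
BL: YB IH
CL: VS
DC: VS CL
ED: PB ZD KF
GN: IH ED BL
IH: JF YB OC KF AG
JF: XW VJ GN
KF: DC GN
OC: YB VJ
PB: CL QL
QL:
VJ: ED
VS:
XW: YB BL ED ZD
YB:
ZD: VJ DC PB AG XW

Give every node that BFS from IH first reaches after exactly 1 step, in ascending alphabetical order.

Level 0: IH
Level 1: AG, JF, KF, OC, YB
Level 2: DC, GN, VJ, VS, XW, ZD
Level 3: BL, CL, ED, PB
Level 4: QL

AG, JF, KF, OC, YB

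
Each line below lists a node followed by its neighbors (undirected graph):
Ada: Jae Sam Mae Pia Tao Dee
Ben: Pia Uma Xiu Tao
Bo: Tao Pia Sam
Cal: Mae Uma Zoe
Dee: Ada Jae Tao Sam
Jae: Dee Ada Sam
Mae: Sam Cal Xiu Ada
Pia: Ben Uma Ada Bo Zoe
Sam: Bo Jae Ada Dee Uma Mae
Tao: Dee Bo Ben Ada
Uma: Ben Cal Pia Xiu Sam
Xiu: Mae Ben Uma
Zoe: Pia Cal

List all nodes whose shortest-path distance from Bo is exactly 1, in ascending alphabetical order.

Pia, Sam, Tao

Level 0: Bo
Level 1: Pia, Sam, Tao
Level 2: Ada, Ben, Dee, Jae, Mae, Uma, Zoe
Level 3: Cal, Xiu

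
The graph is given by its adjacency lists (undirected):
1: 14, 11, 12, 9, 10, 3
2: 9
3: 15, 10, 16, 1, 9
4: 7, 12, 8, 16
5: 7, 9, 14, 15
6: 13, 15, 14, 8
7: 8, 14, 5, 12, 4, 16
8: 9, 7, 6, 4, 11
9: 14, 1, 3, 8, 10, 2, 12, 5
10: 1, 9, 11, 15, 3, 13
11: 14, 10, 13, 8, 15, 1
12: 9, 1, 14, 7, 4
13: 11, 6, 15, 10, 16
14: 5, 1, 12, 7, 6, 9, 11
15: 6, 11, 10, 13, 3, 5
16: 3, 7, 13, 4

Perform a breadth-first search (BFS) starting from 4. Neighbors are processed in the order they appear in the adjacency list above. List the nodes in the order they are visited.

4, 7, 12, 8, 16, 14, 5, 9, 1, 6, 11, 3, 13, 15, 10, 2

Visit 4; enqueue 7, 12, 8, 16 → queue [7, 12, 8, 16]
Visit 7; enqueue 14, 5 → queue [12, 8, 16, 14, 5]
Visit 12; enqueue 9, 1 → queue [8, 16, 14, 5, 9, 1]
Visit 8; enqueue 6, 11 → queue [16, 14, 5, 9, 1, 6, 11]
Visit 16; enqueue 3, 13 → queue [14, 5, 9, 1, 6, 11, 3, 13]
Visit 14 → queue [5, 9, 1, 6, 11, 3, 13]
Visit 5; enqueue 15 → queue [9, 1, 6, 11, 3, 13, 15]
Visit 9; enqueue 10, 2 → queue [1, 6, 11, 3, 13, 15, 10, 2]
Visit 1 → queue [6, 11, 3, 13, 15, 10, 2]
Visit 6 → queue [11, 3, 13, 15, 10, 2]
Visit 11 → queue [3, 13, 15, 10, 2]
Visit 3 → queue [13, 15, 10, 2]
Visit 13 → queue [15, 10, 2]
Visit 15 → queue [10, 2]
Visit 10 → queue [2]
Visit 2 → queue []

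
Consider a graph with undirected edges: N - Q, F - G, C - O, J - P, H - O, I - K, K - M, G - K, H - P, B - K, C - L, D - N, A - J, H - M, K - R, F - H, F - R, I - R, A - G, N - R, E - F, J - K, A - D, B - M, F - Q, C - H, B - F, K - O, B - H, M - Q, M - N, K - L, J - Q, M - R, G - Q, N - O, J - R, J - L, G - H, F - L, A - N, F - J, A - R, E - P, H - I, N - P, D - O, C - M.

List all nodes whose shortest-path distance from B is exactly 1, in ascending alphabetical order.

Level 0: B
Level 1: F, H, K, M
Level 2: C, E, G, I, J, L, N, O, P, Q, R
Level 3: A, D

F, H, K, M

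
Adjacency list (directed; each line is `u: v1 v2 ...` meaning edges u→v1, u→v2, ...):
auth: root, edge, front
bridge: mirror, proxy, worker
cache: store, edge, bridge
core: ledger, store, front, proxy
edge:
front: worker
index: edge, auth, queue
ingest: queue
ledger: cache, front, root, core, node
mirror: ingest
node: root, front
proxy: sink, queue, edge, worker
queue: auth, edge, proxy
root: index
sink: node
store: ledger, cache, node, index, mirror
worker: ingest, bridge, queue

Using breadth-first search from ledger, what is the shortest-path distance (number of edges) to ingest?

3

Level 0: ledger
Level 1: cache, core, front, node, root
Level 2: bridge, edge, index, proxy, store, worker
Level 3: auth, ingest, mirror, queue, sink
ingest first appears at level 3.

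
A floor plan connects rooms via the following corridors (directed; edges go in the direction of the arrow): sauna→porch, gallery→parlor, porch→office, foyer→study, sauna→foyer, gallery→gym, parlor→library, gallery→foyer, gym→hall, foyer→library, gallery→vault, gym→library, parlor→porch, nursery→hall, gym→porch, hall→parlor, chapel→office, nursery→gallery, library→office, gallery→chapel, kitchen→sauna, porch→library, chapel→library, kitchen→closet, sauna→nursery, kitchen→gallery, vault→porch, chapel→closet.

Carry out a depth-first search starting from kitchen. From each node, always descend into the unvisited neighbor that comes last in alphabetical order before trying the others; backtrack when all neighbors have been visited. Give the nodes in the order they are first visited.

Visit kitchen
kitchen → sauna
sauna → porch
porch → office
porch → library
sauna → nursery
nursery → hall
hall → parlor
nursery → gallery
gallery → vault
gallery → gym
gallery → foyer
foyer → study
gallery → chapel
chapel → closet

kitchen, sauna, porch, office, library, nursery, hall, parlor, gallery, vault, gym, foyer, study, chapel, closet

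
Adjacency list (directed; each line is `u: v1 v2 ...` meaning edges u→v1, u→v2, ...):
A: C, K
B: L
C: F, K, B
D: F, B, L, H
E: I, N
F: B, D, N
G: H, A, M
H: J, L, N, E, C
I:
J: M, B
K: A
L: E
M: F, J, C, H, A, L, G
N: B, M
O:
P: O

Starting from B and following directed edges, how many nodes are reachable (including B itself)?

BFS from B visits: B, L, E, I, N, M, A, C, F, G, H, J, K, D
Reachable nodes: 14 of 16 total.

14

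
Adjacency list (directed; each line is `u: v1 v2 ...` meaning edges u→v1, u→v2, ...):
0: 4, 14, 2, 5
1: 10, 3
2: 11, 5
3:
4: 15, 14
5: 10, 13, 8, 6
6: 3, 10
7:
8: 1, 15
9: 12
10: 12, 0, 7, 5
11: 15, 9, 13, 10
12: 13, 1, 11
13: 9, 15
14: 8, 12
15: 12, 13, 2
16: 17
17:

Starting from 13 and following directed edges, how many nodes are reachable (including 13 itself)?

BFS from 13 visits: 13, 9, 15, 12, 2, 1, 11, 5, 10, 3, 8, 6, 0, 7, 4, 14
Reachable nodes: 16 of 18 total.

16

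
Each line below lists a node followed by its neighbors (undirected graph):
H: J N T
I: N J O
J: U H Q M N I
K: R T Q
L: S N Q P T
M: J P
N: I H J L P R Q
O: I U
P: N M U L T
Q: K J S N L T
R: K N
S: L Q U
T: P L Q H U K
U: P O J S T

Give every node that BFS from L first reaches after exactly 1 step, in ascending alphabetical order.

N, P, Q, S, T

Level 0: L
Level 1: N, P, Q, S, T
Level 2: H, I, J, K, M, R, U
Level 3: O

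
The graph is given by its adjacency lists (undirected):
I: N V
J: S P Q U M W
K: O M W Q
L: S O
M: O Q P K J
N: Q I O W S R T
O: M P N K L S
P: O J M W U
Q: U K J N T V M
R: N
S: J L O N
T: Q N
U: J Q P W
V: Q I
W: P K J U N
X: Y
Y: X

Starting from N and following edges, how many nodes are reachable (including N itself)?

BFS from N visits: N, W, T, S, R, Q, O, I, U, P, K, J, L, V, M
Reachable nodes: 15 of 17 total.

15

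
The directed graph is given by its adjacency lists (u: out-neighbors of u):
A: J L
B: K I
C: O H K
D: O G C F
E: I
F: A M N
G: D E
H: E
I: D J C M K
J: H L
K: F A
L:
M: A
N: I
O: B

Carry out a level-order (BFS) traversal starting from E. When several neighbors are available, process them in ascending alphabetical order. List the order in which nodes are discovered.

Visit E; enqueue I → queue [I]
Visit I; enqueue C, D, J, K, M → queue [C, D, J, K, M]
Visit C; enqueue H, O → queue [D, J, K, M, H, O]
Visit D; enqueue F, G → queue [J, K, M, H, O, F, G]
Visit J; enqueue L → queue [K, M, H, O, F, G, L]
Visit K; enqueue A → queue [M, H, O, F, G, L, A]
Visit M → queue [H, O, F, G, L, A]
Visit H → queue [O, F, G, L, A]
Visit O; enqueue B → queue [F, G, L, A, B]
Visit F; enqueue N → queue [G, L, A, B, N]
Visit G → queue [L, A, B, N]
Visit L → queue [A, B, N]
Visit A → queue [B, N]
Visit B → queue [N]
Visit N → queue []

E -> I -> C -> D -> J -> K -> M -> H -> O -> F -> G -> L -> A -> B -> N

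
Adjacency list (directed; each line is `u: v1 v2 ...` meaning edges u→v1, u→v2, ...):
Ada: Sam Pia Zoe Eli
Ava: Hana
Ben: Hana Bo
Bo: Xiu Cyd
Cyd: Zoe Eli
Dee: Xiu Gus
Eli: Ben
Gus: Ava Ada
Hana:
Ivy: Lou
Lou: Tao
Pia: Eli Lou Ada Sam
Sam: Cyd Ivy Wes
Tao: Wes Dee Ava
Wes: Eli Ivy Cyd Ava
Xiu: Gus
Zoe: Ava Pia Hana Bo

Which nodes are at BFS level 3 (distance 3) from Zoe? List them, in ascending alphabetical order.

Level 0: Zoe
Level 1: Ava, Bo, Hana, Pia
Level 2: Ada, Cyd, Eli, Lou, Sam, Xiu
Level 3: Ben, Gus, Ivy, Tao, Wes
Level 4: Dee

Ben, Gus, Ivy, Tao, Wes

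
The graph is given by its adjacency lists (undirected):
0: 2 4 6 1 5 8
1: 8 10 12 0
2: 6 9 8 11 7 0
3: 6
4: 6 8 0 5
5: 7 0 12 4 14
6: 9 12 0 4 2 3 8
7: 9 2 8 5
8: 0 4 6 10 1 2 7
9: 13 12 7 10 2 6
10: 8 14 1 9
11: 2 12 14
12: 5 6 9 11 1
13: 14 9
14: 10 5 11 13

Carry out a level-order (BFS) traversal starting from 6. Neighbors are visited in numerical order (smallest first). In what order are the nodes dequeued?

6 -> 0 -> 2 -> 3 -> 4 -> 8 -> 9 -> 12 -> 1 -> 5 -> 7 -> 11 -> 10 -> 13 -> 14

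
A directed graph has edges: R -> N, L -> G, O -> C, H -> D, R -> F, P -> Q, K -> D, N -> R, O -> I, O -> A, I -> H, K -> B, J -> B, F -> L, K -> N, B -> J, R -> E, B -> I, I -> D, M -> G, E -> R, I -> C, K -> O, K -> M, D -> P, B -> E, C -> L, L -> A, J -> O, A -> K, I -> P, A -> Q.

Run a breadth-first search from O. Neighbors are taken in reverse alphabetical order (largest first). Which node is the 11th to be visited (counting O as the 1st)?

Visit O; enqueue I, C, A → queue [I, C, A]
Visit I; enqueue P, H, D → queue [C, A, P, H, D]
Visit C; enqueue L → queue [A, P, H, D, L]
Visit A; enqueue Q, K → queue [P, H, D, L, Q, K]
Visit P → queue [H, D, L, Q, K]
Visit H → queue [D, L, Q, K]
Visit D → queue [L, Q, K]
Visit L; enqueue G → queue [Q, K, G]
Visit Q → queue [K, G]
Visit K; enqueue N, M, B → queue [G, N, M, B]
Visit G → queue [N, M, B]
Visit N; enqueue R → queue [M, B, R]
Visit M → queue [B, R]
Visit B; enqueue J, E → queue [R, J, E]
Visit R; enqueue F → queue [J, E, F]
Visit J → queue [E, F]
Visit E → queue [F]
Visit F → queue []

Visit order: O, I, C, A, P, H, D, L, Q, K, G, N, M, B, R, J, E, F

G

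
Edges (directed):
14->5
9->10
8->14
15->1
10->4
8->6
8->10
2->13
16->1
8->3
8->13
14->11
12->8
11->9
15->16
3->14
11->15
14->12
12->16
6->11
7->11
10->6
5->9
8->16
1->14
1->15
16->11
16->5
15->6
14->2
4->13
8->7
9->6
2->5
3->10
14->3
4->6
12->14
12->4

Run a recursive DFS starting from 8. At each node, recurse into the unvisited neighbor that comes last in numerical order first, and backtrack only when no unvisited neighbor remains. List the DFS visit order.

8, 16, 11, 15, 6, 1, 14, 12, 4, 13, 5, 9, 10, 3, 2, 7

Visit 8
8 → 16
16 → 11
11 → 15
15 → 6
15 → 1
1 → 14
14 → 12
12 → 4
4 → 13
14 → 5
5 → 9
9 → 10
14 → 3
14 → 2
8 → 7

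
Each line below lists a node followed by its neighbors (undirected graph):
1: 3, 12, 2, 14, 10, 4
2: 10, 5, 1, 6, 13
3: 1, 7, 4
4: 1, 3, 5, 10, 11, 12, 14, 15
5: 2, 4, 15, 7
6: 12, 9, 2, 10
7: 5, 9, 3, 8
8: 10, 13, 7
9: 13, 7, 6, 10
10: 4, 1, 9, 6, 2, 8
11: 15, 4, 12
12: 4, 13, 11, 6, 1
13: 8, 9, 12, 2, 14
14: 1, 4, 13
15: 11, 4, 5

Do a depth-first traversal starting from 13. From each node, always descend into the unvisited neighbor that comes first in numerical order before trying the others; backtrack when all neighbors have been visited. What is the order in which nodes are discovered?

Visit 13
13 → 2
2 → 1
1 → 3
3 → 4
4 → 5
5 → 7
7 → 8
8 → 10
10 → 6
6 → 9
6 → 12
12 → 11
11 → 15
4 → 14

13, 2, 1, 3, 4, 5, 7, 8, 10, 6, 9, 12, 11, 15, 14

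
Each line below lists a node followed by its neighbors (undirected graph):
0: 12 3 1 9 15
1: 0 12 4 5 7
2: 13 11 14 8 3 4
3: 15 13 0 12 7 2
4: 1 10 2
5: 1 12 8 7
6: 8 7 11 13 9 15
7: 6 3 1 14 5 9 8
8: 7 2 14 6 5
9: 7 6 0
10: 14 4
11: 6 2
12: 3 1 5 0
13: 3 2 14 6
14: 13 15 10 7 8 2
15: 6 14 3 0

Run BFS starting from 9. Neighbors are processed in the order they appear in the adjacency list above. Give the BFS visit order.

9 -> 7 -> 6 -> 0 -> 3 -> 1 -> 14 -> 5 -> 8 -> 11 -> 13 -> 15 -> 12 -> 2 -> 4 -> 10

Visit 9; enqueue 7, 6, 0 → queue [7, 6, 0]
Visit 7; enqueue 3, 1, 14, 5, 8 → queue [6, 0, 3, 1, 14, 5, 8]
Visit 6; enqueue 11, 13, 15 → queue [0, 3, 1, 14, 5, 8, 11, 13, 15]
Visit 0; enqueue 12 → queue [3, 1, 14, 5, 8, 11, 13, 15, 12]
Visit 3; enqueue 2 → queue [1, 14, 5, 8, 11, 13, 15, 12, 2]
Visit 1; enqueue 4 → queue [14, 5, 8, 11, 13, 15, 12, 2, 4]
Visit 14; enqueue 10 → queue [5, 8, 11, 13, 15, 12, 2, 4, 10]
Visit 5 → queue [8, 11, 13, 15, 12, 2, 4, 10]
Visit 8 → queue [11, 13, 15, 12, 2, 4, 10]
Visit 11 → queue [13, 15, 12, 2, 4, 10]
Visit 13 → queue [15, 12, 2, 4, 10]
Visit 15 → queue [12, 2, 4, 10]
Visit 12 → queue [2, 4, 10]
Visit 2 → queue [4, 10]
Visit 4 → queue [10]
Visit 10 → queue []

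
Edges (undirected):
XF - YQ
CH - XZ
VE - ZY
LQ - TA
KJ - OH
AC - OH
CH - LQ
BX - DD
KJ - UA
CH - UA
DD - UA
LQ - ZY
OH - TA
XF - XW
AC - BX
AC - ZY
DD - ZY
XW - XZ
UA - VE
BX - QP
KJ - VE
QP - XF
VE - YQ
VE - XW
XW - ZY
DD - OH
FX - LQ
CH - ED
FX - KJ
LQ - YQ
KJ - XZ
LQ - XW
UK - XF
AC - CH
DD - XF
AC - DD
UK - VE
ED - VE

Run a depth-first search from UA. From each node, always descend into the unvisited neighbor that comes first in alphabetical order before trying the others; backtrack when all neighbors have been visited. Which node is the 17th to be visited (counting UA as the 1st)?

YQ

Visit UA
UA → CH
CH → AC
AC → BX
BX → DD
DD → OH
OH → KJ
KJ → FX
FX → LQ
LQ → TA
LQ → XW
XW → VE
VE → ED
VE → UK
UK → XF
XF → QP
XF → YQ
VE → ZY
XW → XZ

Visit order: UA, CH, AC, BX, DD, OH, KJ, FX, LQ, TA, XW, VE, ED, UK, XF, QP, YQ, ZY, XZ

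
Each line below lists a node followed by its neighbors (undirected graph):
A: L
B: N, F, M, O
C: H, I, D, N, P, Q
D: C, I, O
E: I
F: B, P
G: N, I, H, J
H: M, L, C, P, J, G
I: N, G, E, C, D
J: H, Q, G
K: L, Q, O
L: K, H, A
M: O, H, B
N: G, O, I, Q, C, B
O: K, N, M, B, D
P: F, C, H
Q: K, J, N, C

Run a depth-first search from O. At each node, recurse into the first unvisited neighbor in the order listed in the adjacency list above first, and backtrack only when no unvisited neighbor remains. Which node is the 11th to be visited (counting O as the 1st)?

Visit O
O → K
K → L
L → H
H → M
M → B
B → N
N → G
G → I
I → E
I → C
C → D
C → P
P → F
C → Q
Q → J
L → A

Visit order: O, K, L, H, M, B, N, G, I, E, C, D, P, F, Q, J, A

C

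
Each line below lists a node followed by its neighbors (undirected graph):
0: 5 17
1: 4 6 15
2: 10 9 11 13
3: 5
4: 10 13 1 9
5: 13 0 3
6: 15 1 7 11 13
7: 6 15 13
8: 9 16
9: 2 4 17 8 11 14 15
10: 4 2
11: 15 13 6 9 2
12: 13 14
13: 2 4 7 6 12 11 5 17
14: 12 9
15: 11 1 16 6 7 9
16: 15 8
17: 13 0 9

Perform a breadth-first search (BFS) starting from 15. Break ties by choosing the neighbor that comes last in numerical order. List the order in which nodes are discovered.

Visit 15; enqueue 16, 11, 9, 7, 6, 1 → queue [16, 11, 9, 7, 6, 1]
Visit 16; enqueue 8 → queue [11, 9, 7, 6, 1, 8]
Visit 11; enqueue 13, 2 → queue [9, 7, 6, 1, 8, 13, 2]
Visit 9; enqueue 17, 14, 4 → queue [7, 6, 1, 8, 13, 2, 17, 14, 4]
Visit 7 → queue [6, 1, 8, 13, 2, 17, 14, 4]
Visit 6 → queue [1, 8, 13, 2, 17, 14, 4]
Visit 1 → queue [8, 13, 2, 17, 14, 4]
Visit 8 → queue [13, 2, 17, 14, 4]
Visit 13; enqueue 12, 5 → queue [2, 17, 14, 4, 12, 5]
Visit 2; enqueue 10 → queue [17, 14, 4, 12, 5, 10]
Visit 17; enqueue 0 → queue [14, 4, 12, 5, 10, 0]
Visit 14 → queue [4, 12, 5, 10, 0]
Visit 4 → queue [12, 5, 10, 0]
Visit 12 → queue [5, 10, 0]
Visit 5; enqueue 3 → queue [10, 0, 3]
Visit 10 → queue [0, 3]
Visit 0 → queue [3]
Visit 3 → queue []

15, 16, 11, 9, 7, 6, 1, 8, 13, 2, 17, 14, 4, 12, 5, 10, 0, 3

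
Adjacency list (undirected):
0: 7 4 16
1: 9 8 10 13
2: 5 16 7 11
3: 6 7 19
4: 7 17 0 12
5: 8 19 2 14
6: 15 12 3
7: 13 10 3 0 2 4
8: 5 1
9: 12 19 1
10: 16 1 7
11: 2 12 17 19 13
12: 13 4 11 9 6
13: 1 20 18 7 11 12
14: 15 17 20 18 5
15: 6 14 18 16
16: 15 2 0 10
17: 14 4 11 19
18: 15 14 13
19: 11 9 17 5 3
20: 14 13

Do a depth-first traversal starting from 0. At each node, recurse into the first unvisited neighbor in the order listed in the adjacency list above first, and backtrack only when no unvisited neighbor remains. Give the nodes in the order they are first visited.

0, 7, 13, 1, 9, 12, 4, 17, 14, 15, 6, 3, 19, 11, 2, 5, 8, 16, 10, 18, 20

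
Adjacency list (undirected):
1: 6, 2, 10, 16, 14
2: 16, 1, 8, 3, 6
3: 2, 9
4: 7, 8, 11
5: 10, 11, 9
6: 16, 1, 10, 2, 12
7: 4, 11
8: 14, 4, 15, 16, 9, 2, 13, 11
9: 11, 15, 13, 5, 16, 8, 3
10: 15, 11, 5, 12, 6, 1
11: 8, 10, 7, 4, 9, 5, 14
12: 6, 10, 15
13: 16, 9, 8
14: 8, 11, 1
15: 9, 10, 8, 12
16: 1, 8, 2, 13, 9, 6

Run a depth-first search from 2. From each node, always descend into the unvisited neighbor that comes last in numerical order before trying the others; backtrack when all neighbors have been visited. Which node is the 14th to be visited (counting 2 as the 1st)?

Visit 2
2 → 16
16 → 13
13 → 9
9 → 15
15 → 12
12 → 10
10 → 11
11 → 14
14 → 8
8 → 4
4 → 7
14 → 1
1 → 6
11 → 5
9 → 3

Visit order: 2, 16, 13, 9, 15, 12, 10, 11, 14, 8, 4, 7, 1, 6, 5, 3

6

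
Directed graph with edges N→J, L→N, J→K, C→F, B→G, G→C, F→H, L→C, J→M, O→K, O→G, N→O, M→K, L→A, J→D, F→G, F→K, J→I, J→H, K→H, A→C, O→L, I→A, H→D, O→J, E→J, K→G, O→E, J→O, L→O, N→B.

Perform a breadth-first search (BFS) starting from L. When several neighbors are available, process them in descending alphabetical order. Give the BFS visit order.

L, O, N, C, A, K, J, G, E, B, F, H, M, I, D

Visit L; enqueue O, N, C, A → queue [O, N, C, A]
Visit O; enqueue K, J, G, E → queue [N, C, A, K, J, G, E]
Visit N; enqueue B → queue [C, A, K, J, G, E, B]
Visit C; enqueue F → queue [A, K, J, G, E, B, F]
Visit A → queue [K, J, G, E, B, F]
Visit K; enqueue H → queue [J, G, E, B, F, H]
Visit J; enqueue M, I, D → queue [G, E, B, F, H, M, I, D]
Visit G → queue [E, B, F, H, M, I, D]
Visit E → queue [B, F, H, M, I, D]
Visit B → queue [F, H, M, I, D]
Visit F → queue [H, M, I, D]
Visit H → queue [M, I, D]
Visit M → queue [I, D]
Visit I → queue [D]
Visit D → queue []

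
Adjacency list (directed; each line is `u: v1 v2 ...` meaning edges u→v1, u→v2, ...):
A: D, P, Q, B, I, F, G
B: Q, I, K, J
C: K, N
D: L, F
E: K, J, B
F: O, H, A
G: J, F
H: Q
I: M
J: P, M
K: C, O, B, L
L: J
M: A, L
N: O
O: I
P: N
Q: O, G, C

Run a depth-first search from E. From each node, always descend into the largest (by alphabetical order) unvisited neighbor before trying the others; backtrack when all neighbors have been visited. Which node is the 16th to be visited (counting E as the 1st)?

Visit E
E → K
K → O
O → I
I → M
M → L
L → J
J → P
P → N
M → A
A → Q
Q → G
G → F
F → H
Q → C
A → D
A → B

Visit order: E, K, O, I, M, L, J, P, N, A, Q, G, F, H, C, D, B

D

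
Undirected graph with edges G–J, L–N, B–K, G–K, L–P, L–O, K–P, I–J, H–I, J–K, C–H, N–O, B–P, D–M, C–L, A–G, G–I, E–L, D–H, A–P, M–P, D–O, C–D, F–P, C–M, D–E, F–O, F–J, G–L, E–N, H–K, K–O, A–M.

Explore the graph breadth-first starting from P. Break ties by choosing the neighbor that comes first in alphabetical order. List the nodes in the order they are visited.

Visit P; enqueue A, B, F, K, L, M → queue [A, B, F, K, L, M]
Visit A; enqueue G → queue [B, F, K, L, M, G]
Visit B → queue [F, K, L, M, G]
Visit F; enqueue J, O → queue [K, L, M, G, J, O]
Visit K; enqueue H → queue [L, M, G, J, O, H]
Visit L; enqueue C, E, N → queue [M, G, J, O, H, C, E, N]
Visit M; enqueue D → queue [G, J, O, H, C, E, N, D]
Visit G; enqueue I → queue [J, O, H, C, E, N, D, I]
Visit J → queue [O, H, C, E, N, D, I]
Visit O → queue [H, C, E, N, D, I]
Visit H → queue [C, E, N, D, I]
Visit C → queue [E, N, D, I]
Visit E → queue [N, D, I]
Visit N → queue [D, I]
Visit D → queue [I]
Visit I → queue []

P, A, B, F, K, L, M, G, J, O, H, C, E, N, D, I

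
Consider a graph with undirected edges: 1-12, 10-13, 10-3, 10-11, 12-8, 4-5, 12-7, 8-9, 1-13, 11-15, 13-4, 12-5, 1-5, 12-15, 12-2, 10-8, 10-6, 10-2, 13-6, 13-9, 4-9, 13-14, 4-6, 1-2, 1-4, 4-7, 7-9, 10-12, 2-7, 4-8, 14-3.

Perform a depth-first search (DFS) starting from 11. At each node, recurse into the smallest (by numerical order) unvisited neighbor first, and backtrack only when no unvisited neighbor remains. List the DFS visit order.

Visit 11
11 → 10
10 → 2
2 → 1
1 → 4
4 → 5
5 → 12
12 → 7
7 → 9
9 → 8
9 → 13
13 → 6
13 → 14
14 → 3
12 → 15

11 10 2 1 4 5 12 7 9 8 13 6 14 3 15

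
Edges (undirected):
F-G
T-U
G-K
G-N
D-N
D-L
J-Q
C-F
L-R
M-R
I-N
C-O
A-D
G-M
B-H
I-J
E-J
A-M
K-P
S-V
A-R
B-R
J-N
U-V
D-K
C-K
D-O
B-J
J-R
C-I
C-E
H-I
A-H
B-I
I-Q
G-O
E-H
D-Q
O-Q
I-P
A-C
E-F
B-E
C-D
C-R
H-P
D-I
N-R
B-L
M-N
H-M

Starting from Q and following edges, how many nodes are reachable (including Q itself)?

18

BFS from Q visits: Q, O, J, I, D, G, C, R, N, E, B, P, H, L, K, A, M, F
Reachable nodes: 18 of 22 total.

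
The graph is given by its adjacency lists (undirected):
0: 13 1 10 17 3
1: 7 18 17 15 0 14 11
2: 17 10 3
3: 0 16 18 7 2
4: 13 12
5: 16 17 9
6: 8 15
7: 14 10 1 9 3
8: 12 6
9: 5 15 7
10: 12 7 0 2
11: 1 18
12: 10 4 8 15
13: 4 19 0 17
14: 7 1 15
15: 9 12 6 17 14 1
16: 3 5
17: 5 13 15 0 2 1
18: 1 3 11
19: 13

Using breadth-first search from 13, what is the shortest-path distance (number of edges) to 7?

Level 0: 13
Level 1: 0, 4, 17, 19
Level 2: 1, 2, 3, 5, 10, 12, 15
Level 3: 6, 7, 8, 9, 11, 14, 16, 18
7 first appears at level 3.

3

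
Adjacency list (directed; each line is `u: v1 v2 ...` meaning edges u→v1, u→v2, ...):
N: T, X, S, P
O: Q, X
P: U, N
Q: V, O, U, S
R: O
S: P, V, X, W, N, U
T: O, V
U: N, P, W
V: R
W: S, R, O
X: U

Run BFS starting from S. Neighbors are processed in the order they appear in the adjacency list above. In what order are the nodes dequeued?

Visit S; enqueue P, V, X, W, N, U → queue [P, V, X, W, N, U]
Visit P → queue [V, X, W, N, U]
Visit V; enqueue R → queue [X, W, N, U, R]
Visit X → queue [W, N, U, R]
Visit W; enqueue O → queue [N, U, R, O]
Visit N; enqueue T → queue [U, R, O, T]
Visit U → queue [R, O, T]
Visit R → queue [O, T]
Visit O; enqueue Q → queue [T, Q]
Visit T → queue [Q]
Visit Q → queue []

S -> P -> V -> X -> W -> N -> U -> R -> O -> T -> Q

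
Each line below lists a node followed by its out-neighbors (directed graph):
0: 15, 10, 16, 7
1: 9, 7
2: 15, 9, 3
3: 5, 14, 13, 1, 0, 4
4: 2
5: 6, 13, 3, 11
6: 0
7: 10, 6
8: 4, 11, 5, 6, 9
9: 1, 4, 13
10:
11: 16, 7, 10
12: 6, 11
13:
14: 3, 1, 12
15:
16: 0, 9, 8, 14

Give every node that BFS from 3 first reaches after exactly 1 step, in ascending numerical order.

Level 0: 3
Level 1: 0, 1, 4, 5, 13, 14
Level 2: 2, 6, 7, 9, 10, 11, 12, 15, 16
Level 3: 8

0, 1, 4, 5, 13, 14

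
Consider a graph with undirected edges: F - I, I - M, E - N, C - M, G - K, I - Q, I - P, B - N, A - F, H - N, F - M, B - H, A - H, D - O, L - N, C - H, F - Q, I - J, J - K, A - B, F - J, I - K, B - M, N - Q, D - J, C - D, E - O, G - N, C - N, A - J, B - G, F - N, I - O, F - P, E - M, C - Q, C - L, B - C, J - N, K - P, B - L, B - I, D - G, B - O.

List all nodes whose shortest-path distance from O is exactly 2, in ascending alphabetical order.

A, C, F, G, H, J, K, L, M, N, P, Q

Level 0: O
Level 1: B, D, E, I
Level 2: A, C, F, G, H, J, K, L, M, N, P, Q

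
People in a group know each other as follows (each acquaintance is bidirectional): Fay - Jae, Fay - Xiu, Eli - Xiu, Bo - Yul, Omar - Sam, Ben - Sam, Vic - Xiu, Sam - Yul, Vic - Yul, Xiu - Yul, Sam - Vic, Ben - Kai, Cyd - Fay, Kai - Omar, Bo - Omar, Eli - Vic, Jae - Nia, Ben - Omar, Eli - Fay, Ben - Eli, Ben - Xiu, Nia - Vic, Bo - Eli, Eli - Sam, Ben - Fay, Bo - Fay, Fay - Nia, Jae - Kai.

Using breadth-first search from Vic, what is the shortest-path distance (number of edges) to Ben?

Level 0: Vic
Level 1: Eli, Nia, Sam, Xiu, Yul
Level 2: Ben, Bo, Fay, Jae, Omar
Level 3: Cyd, Kai
Ben first appears at level 2.

2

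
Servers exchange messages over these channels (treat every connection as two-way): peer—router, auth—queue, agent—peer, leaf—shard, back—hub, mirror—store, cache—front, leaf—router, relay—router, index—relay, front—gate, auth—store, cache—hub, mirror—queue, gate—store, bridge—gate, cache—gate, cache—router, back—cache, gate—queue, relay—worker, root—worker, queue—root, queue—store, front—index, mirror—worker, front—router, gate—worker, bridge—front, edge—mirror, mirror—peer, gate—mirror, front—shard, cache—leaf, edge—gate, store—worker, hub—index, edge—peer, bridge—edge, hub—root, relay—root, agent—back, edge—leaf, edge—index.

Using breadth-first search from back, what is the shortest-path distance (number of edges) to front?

2

Level 0: back
Level 1: agent, cache, hub
Level 2: front, gate, index, leaf, peer, root, router
Level 3: bridge, edge, mirror, queue, relay, shard, store, worker
Level 4: auth
front first appears at level 2.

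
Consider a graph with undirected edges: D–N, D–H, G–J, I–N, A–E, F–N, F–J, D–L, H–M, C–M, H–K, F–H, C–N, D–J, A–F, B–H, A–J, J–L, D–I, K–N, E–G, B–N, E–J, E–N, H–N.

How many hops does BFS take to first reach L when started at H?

2

Level 0: H
Level 1: B, D, F, K, M, N
Level 2: A, C, E, I, J, L
Level 3: G
L first appears at level 2.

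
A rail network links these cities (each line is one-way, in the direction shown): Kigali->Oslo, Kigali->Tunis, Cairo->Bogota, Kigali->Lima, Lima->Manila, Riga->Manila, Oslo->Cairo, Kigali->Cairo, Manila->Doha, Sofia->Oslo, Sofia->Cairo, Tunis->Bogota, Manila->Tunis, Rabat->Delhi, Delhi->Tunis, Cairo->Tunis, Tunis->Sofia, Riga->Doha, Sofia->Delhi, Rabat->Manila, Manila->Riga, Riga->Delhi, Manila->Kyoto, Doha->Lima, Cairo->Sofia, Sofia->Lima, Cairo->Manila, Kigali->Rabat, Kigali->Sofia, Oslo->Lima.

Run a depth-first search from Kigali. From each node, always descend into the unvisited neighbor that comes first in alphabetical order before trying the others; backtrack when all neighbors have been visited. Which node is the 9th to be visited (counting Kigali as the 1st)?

Visit Kigali
Kigali → Cairo
Cairo → Bogota
Cairo → Manila
Manila → Doha
Doha → Lima
Manila → Kyoto
Manila → Riga
Riga → Delhi
Delhi → Tunis
Tunis → Sofia
Sofia → Oslo
Kigali → Rabat

Visit order: Kigali, Cairo, Bogota, Manila, Doha, Lima, Kyoto, Riga, Delhi, Tunis, Sofia, Oslo, Rabat

Delhi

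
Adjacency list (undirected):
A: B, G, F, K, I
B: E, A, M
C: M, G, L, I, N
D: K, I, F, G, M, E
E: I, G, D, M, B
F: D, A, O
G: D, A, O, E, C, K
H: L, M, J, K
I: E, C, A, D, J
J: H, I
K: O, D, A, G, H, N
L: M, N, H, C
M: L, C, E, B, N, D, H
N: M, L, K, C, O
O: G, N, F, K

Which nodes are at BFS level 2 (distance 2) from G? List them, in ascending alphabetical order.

Level 0: G
Level 1: A, C, D, E, K, O
Level 2: B, F, H, I, L, M, N
Level 3: J

B, F, H, I, L, M, N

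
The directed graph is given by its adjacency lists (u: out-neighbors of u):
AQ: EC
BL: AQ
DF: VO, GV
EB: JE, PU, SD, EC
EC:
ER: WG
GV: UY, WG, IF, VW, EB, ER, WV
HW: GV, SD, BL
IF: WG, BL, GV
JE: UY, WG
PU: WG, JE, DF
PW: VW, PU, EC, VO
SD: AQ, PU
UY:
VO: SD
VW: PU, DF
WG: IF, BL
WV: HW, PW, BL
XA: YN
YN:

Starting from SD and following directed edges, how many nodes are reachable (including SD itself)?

18

BFS from SD visits: SD, AQ, PU, EC, DF, JE, WG, GV, VO, UY, BL, IF, EB, ER, VW, WV, HW, PW
Reachable nodes: 18 of 20 total.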